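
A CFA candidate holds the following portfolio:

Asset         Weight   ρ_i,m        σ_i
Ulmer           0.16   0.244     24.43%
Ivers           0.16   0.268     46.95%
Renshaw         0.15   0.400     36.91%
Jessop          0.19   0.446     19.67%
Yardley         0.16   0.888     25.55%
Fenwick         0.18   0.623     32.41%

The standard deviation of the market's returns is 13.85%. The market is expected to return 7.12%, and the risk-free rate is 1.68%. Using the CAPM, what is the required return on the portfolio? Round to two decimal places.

7.22%

β_Ulmer = 0.244 × 24.43% / 13.85% = 0.4304
β_Ivers = 0.268 × 46.95% / 13.85% = 0.9085
β_Renshaw = 0.400 × 36.91% / 13.85% = 1.0660
β_Jessop = 0.446 × 19.67% / 13.85% = 0.6334
β_Yardley = 0.888 × 25.55% / 13.85% = 1.6382
β_Fenwick = 0.623 × 32.41% / 13.85% = 1.4579
β_P = Σ w_i β_i = 0.16×0.4304 + 0.16×0.9085 + 0.15×1.0660 + 0.19×0.6334 + 0.16×1.6382 + 0.18×1.4579 = 1.0190
MRP = 7.12% − 1.68% = 5.44%
E(R_P) = R_f + β_P × MRP = 1.68% + 1.0190 × 5.44% = 7.22%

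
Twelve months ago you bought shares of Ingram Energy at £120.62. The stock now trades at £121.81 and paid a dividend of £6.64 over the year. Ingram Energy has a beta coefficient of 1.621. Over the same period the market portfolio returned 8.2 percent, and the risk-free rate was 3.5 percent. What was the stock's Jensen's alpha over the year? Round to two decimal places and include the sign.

Realised HPR = (P1 + D1 − P0) / P0 = (121.81 + 6.64 − 120.62) / 120.62 = 7.83 / 120.62 = 6.4915%
MRP = 8.2% − 3.5% = 4.70%
CAPM required = R_f + β·MRP = 3.5% + 1.621 × 4.7% = 11.1187%
α = realised − required = 6.4915% − 11.1187% = -4.63%

-4.63%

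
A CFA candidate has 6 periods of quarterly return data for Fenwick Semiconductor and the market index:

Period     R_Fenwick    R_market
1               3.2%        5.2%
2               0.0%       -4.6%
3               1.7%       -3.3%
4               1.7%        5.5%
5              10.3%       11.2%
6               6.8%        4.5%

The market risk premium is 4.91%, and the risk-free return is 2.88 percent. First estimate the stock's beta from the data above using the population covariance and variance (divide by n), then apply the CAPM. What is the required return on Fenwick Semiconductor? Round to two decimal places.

5.45%

Mean R_i = (3.2 + 0.0 + 1.7 + 1.7 + 10.3 + 6.8) / 6 = 3.9500%
Mean R_m = (5.2 − 4.6 − 3.3 + 5.5 + 11.2 + 4.5) / 6 = 3.0833%
Σ(R_i − R̄_i)(R_m − R̄_m) = 93.2650  ⇒  Cov = 93.2650 / 6 = 15.5442
Σ(R_m − R̄_m)² = 177.9883  ⇒  Var(R_m) = 177.9883 / 6 = 29.6647
β = Cov / Var(R_m) = 15.5442 / 29.6647 = 0.5240
E(R) = R_f + β × MRP = 2.88% + 0.5240 × 4.91% = 5.45%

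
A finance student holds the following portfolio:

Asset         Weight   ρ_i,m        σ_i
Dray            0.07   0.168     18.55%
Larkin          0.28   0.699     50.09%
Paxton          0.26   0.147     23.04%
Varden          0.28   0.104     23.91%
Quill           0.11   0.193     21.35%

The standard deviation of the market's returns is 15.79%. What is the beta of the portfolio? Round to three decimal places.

β_Dray = 0.168 × 18.55% / 15.79% = 0.1974
β_Larkin = 0.699 × 50.09% / 15.79% = 2.2174
β_Paxton = 0.147 × 23.04% / 15.79% = 0.2145
β_Varden = 0.104 × 23.91% / 15.79% = 0.1575
β_Quill = 0.193 × 21.35% / 15.79% = 0.2610
β_P = Σ w_i β_i = 0.07×0.1974 + 0.28×2.2174 + 0.26×0.2145 + 0.28×0.1575 + 0.11×0.2610 = 0.7633

0.763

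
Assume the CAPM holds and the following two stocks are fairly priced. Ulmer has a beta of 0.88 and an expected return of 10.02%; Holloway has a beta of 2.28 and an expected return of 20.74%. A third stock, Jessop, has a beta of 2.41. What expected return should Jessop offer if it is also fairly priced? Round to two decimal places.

MRP (SML slope) = (20.74% − 10.02%) / (2.28 − 0.88) = 10.72% / 1.40 = 7.6571%
R_f (intercept) = 10.02% − 0.88 × 7.6571% = 3.2818%
E(R_Jessop) = R_f + β × MRP = 3.2818% + 2.41 × 7.6571% = 21.74%

21.74%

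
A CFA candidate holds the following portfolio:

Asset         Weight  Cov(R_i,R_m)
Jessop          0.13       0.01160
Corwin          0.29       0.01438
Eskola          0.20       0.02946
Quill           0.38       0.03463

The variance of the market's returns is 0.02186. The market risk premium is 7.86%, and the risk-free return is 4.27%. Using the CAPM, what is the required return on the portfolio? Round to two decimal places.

β_Jessop = 0.01160 / 0.02186 = 0.5306
β_Corwin = 0.01438 / 0.02186 = 0.6578
β_Eskola = 0.02946 / 0.02186 = 1.3477
β_Quill = 0.03463 / 0.02186 = 1.5842
β_P = Σ w_i β_i = 0.13×0.5306 + 0.29×0.6578 + 0.20×1.3477 + 0.38×1.5842 = 1.1313
E(R_P) = R_f + β_P × MRP = 4.27% + 1.1313 × 7.86% = 13.16%

13.16%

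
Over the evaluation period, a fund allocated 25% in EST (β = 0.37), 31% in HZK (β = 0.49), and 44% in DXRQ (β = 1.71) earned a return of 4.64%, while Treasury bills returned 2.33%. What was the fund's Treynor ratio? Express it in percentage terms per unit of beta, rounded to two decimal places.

β_P = 0.25×0.37 + 0.31×0.49 + 0.44×1.71 = 0.9968
Treynor = (R_P − R_f) / β_P = (4.64% − 2.33%) / 0.9968 = 2.31% / 0.9968 = 2.32%

2.32%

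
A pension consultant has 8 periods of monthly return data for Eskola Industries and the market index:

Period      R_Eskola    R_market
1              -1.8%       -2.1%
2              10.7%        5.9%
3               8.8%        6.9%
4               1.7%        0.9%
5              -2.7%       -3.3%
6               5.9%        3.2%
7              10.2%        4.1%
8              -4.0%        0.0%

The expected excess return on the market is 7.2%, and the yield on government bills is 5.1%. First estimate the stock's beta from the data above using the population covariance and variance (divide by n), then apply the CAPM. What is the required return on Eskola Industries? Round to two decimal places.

15.89%

Mean R_i = (-1.8 + 10.7 + 8.8 + 1.7 − 2.7 + 5.9 + 10.2 − 4.0) / 8 = 3.6000%
Mean R_m = (-2.1 + 5.9 + 6.9 + 0.9 − 3.3 + 3.2 + 4.1 + 0.0) / 8 = 1.9500%
Σ(R_i − R̄_i)(R_m − R̄_m) = 142.6100  ⇒  Cov = 142.6100 / 8 = 17.8263
Σ(R_m − R̄_m)² = 95.1600  ⇒  Var(R_m) = 95.1600 / 8 = 11.8950
β = Cov / Var(R_m) = 17.8263 / 11.8950 = 1.4986
E(R) = R_f + β × MRP = 5.1% + 1.4986 × 7.2% = 15.89%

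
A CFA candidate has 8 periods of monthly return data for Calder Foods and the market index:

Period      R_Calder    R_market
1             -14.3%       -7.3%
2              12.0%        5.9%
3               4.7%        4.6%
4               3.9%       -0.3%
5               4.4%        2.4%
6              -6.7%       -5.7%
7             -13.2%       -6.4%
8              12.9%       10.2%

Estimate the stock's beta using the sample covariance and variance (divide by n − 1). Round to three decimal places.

1.576

Mean R_i = (-14.3 + 12.0 + 4.7 + 3.9 + 4.4 − 6.7 − 13.2 + 12.9) / 8 = 0.4625%
Mean R_m = (-7.3 + 5.9 + 4.6 − 0.3 + 2.4 − 5.7 − 6.4 + 10.2) / 8 = 0.4250%
Σ(R_i − R̄_i)(R_m − R̄_m) = 458.8775  ⇒  Cov = 458.8775 / 7 = 65.5539
Σ(R_m − R̄_m)² = 291.1550  ⇒  Var(R_m) = 291.1550 / 7 = 41.5936
β = Cov / Var(R_m) = 65.5539 / 41.5936 = 1.5761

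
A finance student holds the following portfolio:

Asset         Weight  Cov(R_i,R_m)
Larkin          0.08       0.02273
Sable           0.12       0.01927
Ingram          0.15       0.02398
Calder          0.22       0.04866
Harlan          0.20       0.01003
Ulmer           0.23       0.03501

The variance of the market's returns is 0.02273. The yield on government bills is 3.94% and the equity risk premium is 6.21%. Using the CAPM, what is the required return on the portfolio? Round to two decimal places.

β_Larkin = 0.02273 / 0.02273 = 1.0000
β_Sable = 0.01927 / 0.02273 = 0.8478
β_Ingram = 0.02398 / 0.02273 = 1.0550
β_Calder = 0.04866 / 0.02273 = 2.1408
β_Harlan = 0.01003 / 0.02273 = 0.4413
β_Ulmer = 0.03501 / 0.02273 = 1.5403
β_P = Σ w_i β_i = 0.08×1.0000 + 0.12×0.8478 + 0.15×1.0550 + 0.22×2.1408 + 0.20×0.4413 + 0.23×1.5403 = 1.2535
E(R_P) = R_f + β_P × MRP = 3.94% + 1.2535 × 6.21% = 11.72%

11.72%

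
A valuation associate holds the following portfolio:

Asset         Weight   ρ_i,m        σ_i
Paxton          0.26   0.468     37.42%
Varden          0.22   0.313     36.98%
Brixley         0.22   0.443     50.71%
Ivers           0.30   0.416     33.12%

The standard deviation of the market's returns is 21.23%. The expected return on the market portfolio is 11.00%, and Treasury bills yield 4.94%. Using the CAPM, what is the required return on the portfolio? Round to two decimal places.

β_Paxton = 0.468 × 37.42% / 21.23% = 0.8249
β_Varden = 0.313 × 36.98% / 21.23% = 0.5452
β_Brixley = 0.443 × 50.71% / 21.23% = 1.0582
β_Ivers = 0.416 × 33.12% / 21.23% = 0.6490
β_P = Σ w_i β_i = 0.26×0.8249 + 0.22×0.5452 + 0.22×1.0582 + 0.30×0.6490 = 0.7619
MRP = 11.00% − 4.94% = 6.06%
E(R_P) = R_f + β_P × MRP = 4.94% + 0.7619 × 6.06% = 9.56%

9.56%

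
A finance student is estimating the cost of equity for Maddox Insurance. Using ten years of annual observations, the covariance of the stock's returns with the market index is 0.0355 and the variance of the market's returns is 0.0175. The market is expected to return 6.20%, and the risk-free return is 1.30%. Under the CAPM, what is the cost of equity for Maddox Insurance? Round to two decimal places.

β = Cov(R_i, R_m) / Var(R_m) = 0.0355 / 0.0175 = 2.0286
MRP = 6.20% − 1.30% = 4.90%
E(R) = R_f + β × MRP = 1.30% + 2.0286 × 4.90% = 11.24%

11.24%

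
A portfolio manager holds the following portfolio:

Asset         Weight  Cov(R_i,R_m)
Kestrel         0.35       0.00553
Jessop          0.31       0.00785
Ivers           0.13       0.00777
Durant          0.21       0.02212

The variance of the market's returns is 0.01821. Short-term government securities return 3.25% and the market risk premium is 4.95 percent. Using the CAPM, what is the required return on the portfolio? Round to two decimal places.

β_Kestrel = 0.00553 / 0.01821 = 0.3037
β_Jessop = 0.00785 / 0.01821 = 0.4311
β_Ivers = 0.00777 / 0.01821 = 0.4267
β_Durant = 0.02212 / 0.01821 = 1.2147
β_P = Σ w_i β_i = 0.35×0.3037 + 0.31×0.4311 + 0.13×0.4267 + 0.21×1.2147 = 0.5505
E(R_P) = R_f + β_P × MRP = 3.25% + 0.5505 × 4.95% = 5.97%

5.97%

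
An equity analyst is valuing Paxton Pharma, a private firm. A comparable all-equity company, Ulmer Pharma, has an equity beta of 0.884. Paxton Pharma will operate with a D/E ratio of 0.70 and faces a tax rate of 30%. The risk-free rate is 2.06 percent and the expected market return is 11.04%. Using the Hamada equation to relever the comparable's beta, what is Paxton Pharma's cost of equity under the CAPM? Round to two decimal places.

β_L = β_U × [1 + (1 − t)(D/E)] = 0.884 × [1 + (1 − 0.30) × 0.70]
    = 0.884 × [1 + 0.70 × 0.70] = 0.884 × 1.4900 = 1.3172
MRP = 11.04% − 2.06% = 8.98%
E(R) = R_f + β_L × MRP = 2.06% + 1.3172 × 8.98% = 13.89%

13.89%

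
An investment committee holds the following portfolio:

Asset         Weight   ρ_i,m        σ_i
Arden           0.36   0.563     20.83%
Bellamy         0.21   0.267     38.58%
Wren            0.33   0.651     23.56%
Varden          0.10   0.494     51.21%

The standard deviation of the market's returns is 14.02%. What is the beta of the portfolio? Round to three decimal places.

β_Arden = 0.563 × 20.83% / 14.02% = 0.8365
β_Bellamy = 0.267 × 38.58% / 14.02% = 0.7347
β_Wren = 0.651 × 23.56% / 14.02% = 1.0940
β_Varden = 0.494 × 51.21% / 14.02% = 1.8044
β_P = Σ w_i β_i = 0.36×0.8365 + 0.21×0.7347 + 0.33×1.0940 + 0.10×1.8044 = 0.9969

0.997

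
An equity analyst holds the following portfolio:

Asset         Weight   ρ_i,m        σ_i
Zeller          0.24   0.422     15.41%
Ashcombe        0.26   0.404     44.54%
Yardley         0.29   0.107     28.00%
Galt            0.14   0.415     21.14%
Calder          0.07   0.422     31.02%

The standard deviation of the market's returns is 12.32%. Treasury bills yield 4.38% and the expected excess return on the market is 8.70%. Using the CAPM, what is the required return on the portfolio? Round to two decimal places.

β_Zeller = 0.422 × 15.41% / 12.32% = 0.5278
β_Ashcombe = 0.404 × 44.54% / 12.32% = 1.4606
β_Yardley = 0.107 × 28.00% / 12.32% = 0.2432
β_Galt = 0.415 × 21.14% / 12.32% = 0.7121
β_Calder = 0.422 × 31.02% / 12.32% = 1.0625
β_P = Σ w_i β_i = 0.24×0.5278 + 0.26×1.4606 + 0.29×0.2432 + 0.14×0.7121 + 0.07×1.0625 = 0.7510
E(R_P) = R_f + β_P × MRP = 4.38% + 0.7510 × 8.70% = 10.91%

10.91%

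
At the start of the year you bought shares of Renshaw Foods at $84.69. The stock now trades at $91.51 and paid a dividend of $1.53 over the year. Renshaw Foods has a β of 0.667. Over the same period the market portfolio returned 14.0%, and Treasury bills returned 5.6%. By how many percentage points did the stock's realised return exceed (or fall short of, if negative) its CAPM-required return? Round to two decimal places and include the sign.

-1.34%

Realised HPR = (P1 + D1 − P0) / P0 = (91.51 + 1.53 − 84.69) / 84.69 = 8.35 / 84.69 = 9.8595%
MRP = 14.0% − 5.6% = 8.40%
CAPM required = R_f + β·MRP = 5.6% + 0.667 × 8.4% = 11.2028%
α = realised − required = 9.8595% − 11.2028% = -1.34%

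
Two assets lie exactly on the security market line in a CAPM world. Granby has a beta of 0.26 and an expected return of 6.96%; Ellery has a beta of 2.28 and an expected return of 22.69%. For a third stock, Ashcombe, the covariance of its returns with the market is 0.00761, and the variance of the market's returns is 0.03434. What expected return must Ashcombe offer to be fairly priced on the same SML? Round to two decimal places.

6.66%

MRP = (22.69% − 6.96%) / (2.28 − 0.26) = 7.7871%
R_f = 6.96% − 0.26 × 7.7871% = 4.9354%
β_Ashcombe = Cov / Var(R_m) = 0.00761 / 0.03434 = 0.2216
E(R_Ashcombe) = R_f + β × MRP = 4.9354% + 0.2216 × 7.7871% = 6.66%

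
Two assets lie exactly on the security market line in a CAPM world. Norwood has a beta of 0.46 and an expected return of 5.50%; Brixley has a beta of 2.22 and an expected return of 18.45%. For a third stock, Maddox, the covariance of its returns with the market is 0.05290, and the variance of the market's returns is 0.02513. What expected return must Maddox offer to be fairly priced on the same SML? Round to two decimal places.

MRP = (18.45% − 5.50%) / (2.22 − 0.46) = 7.3580%
R_f = 5.50% − 0.46 × 7.3580% = 2.1153%
β_Maddox = Cov / Var(R_m) = 0.05290 / 0.02513 = 2.1051
E(R_Maddox) = R_f + β × MRP = 2.1153% + 2.1051 × 7.3580% = 17.60%

17.60%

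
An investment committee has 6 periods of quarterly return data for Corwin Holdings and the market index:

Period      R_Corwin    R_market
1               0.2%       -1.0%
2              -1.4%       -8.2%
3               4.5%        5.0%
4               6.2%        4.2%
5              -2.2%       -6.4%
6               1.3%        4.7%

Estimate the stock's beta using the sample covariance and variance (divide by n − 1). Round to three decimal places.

Mean R_i = (0.2 − 1.4 + 4.5 + 6.2 − 2.2 + 1.3) / 6 = 1.4333%
Mean R_m = (-1.0 − 8.2 + 5.0 + 4.2 − 6.4 + 4.7) / 6 = -0.2833%
Σ(R_i − R̄_i)(R_m − R̄_m) = 82.4467  ⇒  Cov = 82.4467 / 5 = 16.4893
Σ(R_m − R̄_m)² = 173.4483  ⇒  Var(R_m) = 173.4483 / 5 = 34.6897
β = Cov / Var(R_m) = 16.4893 / 34.6897 = 0.4753

0.475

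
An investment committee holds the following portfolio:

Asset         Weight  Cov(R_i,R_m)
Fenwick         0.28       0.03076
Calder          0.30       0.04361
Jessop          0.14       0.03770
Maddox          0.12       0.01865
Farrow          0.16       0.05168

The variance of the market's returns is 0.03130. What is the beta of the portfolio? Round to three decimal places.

β_Fenwick = 0.03076 / 0.03130 = 0.9827
β_Calder = 0.04361 / 0.03130 = 1.3933
β_Jessop = 0.03770 / 0.03130 = 1.2045
β_Maddox = 0.01865 / 0.03130 = 0.5958
β_Farrow = 0.05168 / 0.03130 = 1.6511
β_P = Σ w_i β_i = 0.28×0.9827 + 0.30×1.3933 + 0.14×1.2045 + 0.12×0.5958 + 0.16×1.6511 = 1.1974

1.197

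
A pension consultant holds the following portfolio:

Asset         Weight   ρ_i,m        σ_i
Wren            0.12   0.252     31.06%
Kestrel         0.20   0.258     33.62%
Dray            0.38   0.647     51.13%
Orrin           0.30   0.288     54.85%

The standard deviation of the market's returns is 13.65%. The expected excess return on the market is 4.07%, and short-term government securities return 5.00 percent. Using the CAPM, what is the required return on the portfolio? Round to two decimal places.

β_Wren = 0.252 × 31.06% / 13.65% = 0.5734
β_Kestrel = 0.258 × 33.62% / 13.65% = 0.6355
β_Dray = 0.647 × 51.13% / 13.65% = 2.4235
β_Orrin = 0.288 × 54.85% / 13.65% = 1.1573
β_P = Σ w_i β_i = 0.12×0.5734 + 0.20×0.6355 + 0.38×2.4235 + 0.30×1.1573 = 1.4640
E(R_P) = R_f + β_P × MRP = 5.00% + 1.4640 × 4.07% = 10.96%

10.96%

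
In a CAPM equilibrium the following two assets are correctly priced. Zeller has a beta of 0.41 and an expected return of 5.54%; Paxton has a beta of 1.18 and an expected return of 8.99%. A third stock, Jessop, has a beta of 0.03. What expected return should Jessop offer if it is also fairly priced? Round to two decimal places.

3.84%

MRP (SML slope) = (8.99% − 5.54%) / (1.18 − 0.41) = 3.45% / 0.77 = 4.4805%
R_f (intercept) = 5.54% − 0.41 × 4.4805% = 3.7030%
E(R_Jessop) = R_f + β × MRP = 3.7030% + 0.03 × 4.4805% = 3.84%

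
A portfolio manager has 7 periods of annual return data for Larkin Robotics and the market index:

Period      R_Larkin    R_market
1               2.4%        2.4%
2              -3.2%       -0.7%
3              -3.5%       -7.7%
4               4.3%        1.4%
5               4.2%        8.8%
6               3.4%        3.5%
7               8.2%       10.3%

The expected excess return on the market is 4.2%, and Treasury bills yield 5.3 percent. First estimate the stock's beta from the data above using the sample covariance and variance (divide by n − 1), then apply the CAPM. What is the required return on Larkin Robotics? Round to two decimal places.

7.89%

Mean R_i = (2.4 − 3.2 − 3.5 + 4.3 + 4.2 + 3.4 + 8.2) / 7 = 2.2571%
Mean R_m = (2.4 − 0.7 − 7.7 + 1.4 + 8.8 + 3.5 + 10.3) / 7 = 2.5714%
Σ(R_i − R̄_i)(R_m − R̄_m) = 133.6614  ⇒  Cov = 133.6614 / 6 = 22.2769
Σ(R_m − R̄_m)² = 216.9943  ⇒  Var(R_m) = 216.9943 / 6 = 36.1657
β = Cov / Var(R_m) = 22.2769 / 36.1657 = 0.6160
E(R) = R_f + β × MRP = 5.3% + 0.6160 × 4.2% = 7.89%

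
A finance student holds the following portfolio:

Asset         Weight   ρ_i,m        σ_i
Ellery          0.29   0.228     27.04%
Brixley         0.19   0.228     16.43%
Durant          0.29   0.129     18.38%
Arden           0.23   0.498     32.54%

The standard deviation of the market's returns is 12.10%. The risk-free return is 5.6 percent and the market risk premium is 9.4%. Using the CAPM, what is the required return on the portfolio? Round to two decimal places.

β_Ellery = 0.228 × 27.04% / 12.10% = 0.5095
β_Brixley = 0.228 × 16.43% / 12.10% = 0.3096
β_Durant = 0.129 × 18.38% / 12.10% = 0.1960
β_Arden = 0.498 × 32.54% / 12.10% = 1.3392
β_P = Σ w_i β_i = 0.29×0.5095 + 0.19×0.3096 + 0.29×0.1960 + 0.23×1.3392 = 0.5714
E(R_P) = R_f + β_P × MRP = 5.6% + 0.5714 × 9.4% = 10.97%

10.97%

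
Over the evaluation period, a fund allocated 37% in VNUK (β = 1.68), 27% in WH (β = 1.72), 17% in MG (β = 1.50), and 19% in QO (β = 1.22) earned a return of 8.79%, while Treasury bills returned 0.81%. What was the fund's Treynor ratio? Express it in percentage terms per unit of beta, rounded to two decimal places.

β_P = 0.37×1.68 + 0.27×1.72 + 0.17×1.50 + 0.19×1.22 = 1.5728
Treynor = (R_P − R_f) / β_P = (8.79% − 0.81%) / 1.5728 = 7.98% / 1.5728 = 5.07%

5.07%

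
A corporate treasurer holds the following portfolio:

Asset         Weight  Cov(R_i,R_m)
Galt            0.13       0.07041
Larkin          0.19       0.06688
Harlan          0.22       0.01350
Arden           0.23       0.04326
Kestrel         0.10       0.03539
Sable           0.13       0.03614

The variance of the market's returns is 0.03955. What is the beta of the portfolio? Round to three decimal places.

β_Galt = 0.07041 / 0.03955 = 1.7803
β_Larkin = 0.06688 / 0.03955 = 1.6910
β_Harlan = 0.01350 / 0.03955 = 0.3413
β_Arden = 0.04326 / 0.03955 = 1.0938
β_Kestrel = 0.03539 / 0.03955 = 0.8948
β_Sable = 0.03614 / 0.03955 = 0.9138
β_P = Σ w_i β_i = 0.13×1.7803 + 0.19×1.6910 + 0.22×0.3413 + 0.23×1.0938 + 0.10×0.8948 + 0.13×0.9138 = 1.0877

1.088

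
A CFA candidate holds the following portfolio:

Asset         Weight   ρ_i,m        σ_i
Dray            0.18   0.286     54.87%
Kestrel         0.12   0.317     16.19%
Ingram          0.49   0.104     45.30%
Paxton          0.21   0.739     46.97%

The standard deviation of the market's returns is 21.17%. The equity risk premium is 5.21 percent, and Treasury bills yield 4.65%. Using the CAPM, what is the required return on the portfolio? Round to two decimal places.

β_Dray = 0.286 × 54.87% / 21.17% = 0.7413
β_Kestrel = 0.317 × 16.19% / 21.17% = 0.2424
β_Ingram = 0.104 × 45.30% / 21.17% = 0.2225
β_Paxton = 0.739 × 46.97% / 21.17% = 1.6396
β_P = Σ w_i β_i = 0.18×0.7413 + 0.12×0.2424 + 0.49×0.2225 + 0.21×1.6396 = 0.6159
E(R_P) = R_f + β_P × MRP = 4.65% + 0.6159 × 5.21% = 7.86%

7.86%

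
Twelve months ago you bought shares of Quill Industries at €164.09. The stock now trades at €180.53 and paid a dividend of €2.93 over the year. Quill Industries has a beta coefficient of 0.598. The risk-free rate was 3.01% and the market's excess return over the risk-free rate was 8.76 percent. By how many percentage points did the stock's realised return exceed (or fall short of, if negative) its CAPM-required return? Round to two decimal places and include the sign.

Realised HPR = (P1 + D1 − P0) / P0 = (180.53 + 2.93 − 164.09) / 164.09 = 19.37 / 164.09 = 11.8045%
CAPM required = R_f + β·MRP = 3.01% + 0.598 × 8.76% = 8.24848%
α = realised − required = 11.8045% − 8.24848% = +3.56%

+3.56%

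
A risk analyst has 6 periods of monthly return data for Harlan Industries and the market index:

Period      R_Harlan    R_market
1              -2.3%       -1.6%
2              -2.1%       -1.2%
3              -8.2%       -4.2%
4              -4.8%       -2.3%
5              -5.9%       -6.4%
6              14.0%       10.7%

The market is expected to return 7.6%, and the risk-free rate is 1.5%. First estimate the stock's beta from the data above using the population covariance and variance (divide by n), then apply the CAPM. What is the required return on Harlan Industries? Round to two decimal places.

Mean R_i = (-2.3 − 2.1 − 8.2 − 4.8 − 5.9 + 14.0) / 6 = -1.5500%
Mean R_m = (-1.6 − 1.2 − 4.2 − 2.3 − 6.4 + 10.7) / 6 = -0.8333%
Σ(R_i − R̄_i)(R_m − R̄_m) = 231.4900  ⇒  Cov = 231.4900 / 6 = 38.5817
Σ(R_m − R̄_m)² = 178.2133  ⇒  Var(R_m) = 178.2133 / 6 = 29.7022
β = Cov / Var(R_m) = 38.5817 / 29.7022 = 1.2990
MRP = 7.6% − 1.5% = 6.10%
E(R) = R_f + β × MRP = 1.5% + 1.2990 × 6.1% = 9.42%

9.42%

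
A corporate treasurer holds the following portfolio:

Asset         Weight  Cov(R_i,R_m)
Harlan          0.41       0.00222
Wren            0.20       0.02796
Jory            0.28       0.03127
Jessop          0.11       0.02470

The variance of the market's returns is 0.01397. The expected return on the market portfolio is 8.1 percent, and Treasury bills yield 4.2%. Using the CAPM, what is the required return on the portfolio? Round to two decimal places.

β_Harlan = 0.00222 / 0.01397 = 0.1589
β_Wren = 0.02796 / 0.01397 = 2.0014
β_Jory = 0.03127 / 0.01397 = 2.2384
β_Jessop = 0.02470 / 0.01397 = 1.7681
β_P = Σ w_i β_i = 0.41×0.1589 + 0.20×2.0014 + 0.28×2.2384 + 0.11×1.7681 = 1.2867
MRP = 8.1% − 4.2% = 3.90%
E(R_P) = R_f + β_P × MRP = 4.2% + 1.2867 × 3.9% = 9.22%

9.22%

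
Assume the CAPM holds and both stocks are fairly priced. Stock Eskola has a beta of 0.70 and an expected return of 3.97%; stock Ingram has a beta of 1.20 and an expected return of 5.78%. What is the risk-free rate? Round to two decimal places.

Both satisfy E(R) = R_f + β·MRP, so the slope of the SML is
MRP = (5.78% − 3.97%) / (1.20 − 0.70) = 1.81% / 0.50 = 3.6200%
R_f = E(R_Eskola) − β_Eskola·MRP = 3.97% − 0.70 × 3.6200% = 1.4360%

1.44%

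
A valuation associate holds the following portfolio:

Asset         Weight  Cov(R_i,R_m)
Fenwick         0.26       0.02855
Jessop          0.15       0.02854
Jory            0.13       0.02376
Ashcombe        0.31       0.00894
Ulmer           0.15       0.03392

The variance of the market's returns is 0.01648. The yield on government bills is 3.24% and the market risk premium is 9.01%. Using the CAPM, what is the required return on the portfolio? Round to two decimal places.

15.62%

β_Fenwick = 0.02855 / 0.01648 = 1.7324
β_Jessop = 0.02854 / 0.01648 = 1.7318
β_Jory = 0.02376 / 0.01648 = 1.4417
β_Ashcombe = 0.00894 / 0.01648 = 0.5425
β_Ulmer = 0.03392 / 0.01648 = 2.0583
β_P = Σ w_i β_i = 0.26×1.7324 + 0.15×1.7318 + 0.13×1.4417 + 0.31×0.5425 + 0.15×2.0583 = 1.3745
E(R_P) = R_f + β_P × MRP = 3.24% + 1.3745 × 9.01% = 15.62%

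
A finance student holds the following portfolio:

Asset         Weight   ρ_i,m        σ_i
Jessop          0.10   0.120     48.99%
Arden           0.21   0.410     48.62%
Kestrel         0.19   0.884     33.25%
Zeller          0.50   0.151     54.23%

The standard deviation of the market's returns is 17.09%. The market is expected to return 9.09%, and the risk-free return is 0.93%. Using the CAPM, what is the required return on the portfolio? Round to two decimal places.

7.83%

β_Jessop = 0.120 × 48.99% / 17.09% = 0.3440
β_Arden = 0.410 × 48.62% / 17.09% = 1.1664
β_Kestrel = 0.884 × 33.25% / 17.09% = 1.7199
β_Zeller = 0.151 × 54.23% / 17.09% = 0.4792
β_P = Σ w_i β_i = 0.10×0.3440 + 0.21×1.1664 + 0.19×1.7199 + 0.50×0.4792 = 0.8457
MRP = 9.09% − 0.93% = 8.16%
E(R_P) = R_f + β_P × MRP = 0.93% + 0.8457 × 8.16% = 7.83%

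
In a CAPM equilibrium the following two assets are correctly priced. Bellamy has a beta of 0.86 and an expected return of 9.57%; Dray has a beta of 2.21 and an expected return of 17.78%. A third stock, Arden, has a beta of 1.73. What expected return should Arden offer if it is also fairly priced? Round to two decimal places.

14.86%

MRP (SML slope) = (17.78% − 9.57%) / (2.21 − 0.86) = 8.21% / 1.35 = 6.0815%
R_f (intercept) = 9.57% − 0.86 × 6.0815% = 4.3399%
E(R_Arden) = R_f + β × MRP = 4.3399% + 1.73 × 6.0815% = 14.86%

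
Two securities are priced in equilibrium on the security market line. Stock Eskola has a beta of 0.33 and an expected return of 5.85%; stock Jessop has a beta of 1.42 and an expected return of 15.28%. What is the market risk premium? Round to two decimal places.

Both satisfy E(R) = R_f + β·MRP, so the slope of the SML is
MRP = (15.28% − 5.85%) / (1.42 − 0.33) = 9.43% / 1.09 = 8.6514%

8.65%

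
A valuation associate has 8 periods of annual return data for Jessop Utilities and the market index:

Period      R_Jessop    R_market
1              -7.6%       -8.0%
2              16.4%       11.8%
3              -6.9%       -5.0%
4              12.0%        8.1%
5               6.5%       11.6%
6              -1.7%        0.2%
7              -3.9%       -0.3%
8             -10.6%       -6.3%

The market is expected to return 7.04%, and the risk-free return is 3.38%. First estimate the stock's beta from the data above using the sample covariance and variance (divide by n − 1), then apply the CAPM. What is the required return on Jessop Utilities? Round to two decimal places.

7.63%

Mean R_i = (-7.6 + 16.4 − 6.9 + 12.0 + 6.5 − 1.7 − 3.9 − 10.6) / 8 = 0.5250%
Mean R_m = (-8.0 + 11.8 − 5.0 + 8.1 + 11.6 + 0.2 − 0.3 − 6.3) / 8 = 1.5125%
Σ(R_i − R̄_i)(R_m − R̄_m) = 522.6775  ⇒  Cov = 522.6775 / 7 = 74.6682
Σ(R_m − R̄_m)² = 449.9288  ⇒  Var(R_m) = 449.9288 / 7 = 64.2755
β = Cov / Var(R_m) = 74.6682 / 64.2755 = 1.1617
MRP = 7.04% − 3.38% = 3.66%
E(R) = R_f + β × MRP = 3.38% + 1.1617 × 3.66% = 7.63%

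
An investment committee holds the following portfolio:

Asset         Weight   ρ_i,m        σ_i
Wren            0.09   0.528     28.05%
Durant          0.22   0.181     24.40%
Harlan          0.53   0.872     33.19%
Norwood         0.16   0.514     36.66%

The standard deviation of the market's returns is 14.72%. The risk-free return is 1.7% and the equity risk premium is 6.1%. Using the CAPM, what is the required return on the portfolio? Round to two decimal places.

β_Wren = 0.528 × 28.05% / 14.72% = 1.0061
β_Durant = 0.181 × 24.40% / 14.72% = 0.3000
β_Harlan = 0.872 × 33.19% / 14.72% = 1.9661
β_Norwood = 0.514 × 36.66% / 14.72% = 1.2801
β_P = Σ w_i β_i = 0.09×1.0061 + 0.22×0.3000 + 0.53×1.9661 + 0.16×1.2801 = 1.4034
E(R_P) = R_f + β_P × MRP = 1.7% + 1.4034 × 6.1% = 10.26%

10.26%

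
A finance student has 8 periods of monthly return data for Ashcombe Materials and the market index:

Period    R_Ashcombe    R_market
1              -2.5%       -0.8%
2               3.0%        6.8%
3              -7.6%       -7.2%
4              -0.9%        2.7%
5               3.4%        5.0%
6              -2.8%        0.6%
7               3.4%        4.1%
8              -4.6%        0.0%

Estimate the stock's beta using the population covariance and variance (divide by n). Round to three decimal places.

0.875

Mean R_i = (-2.5 + 3.0 − 7.6 − 0.9 + 3.4 − 2.8 + 3.4 − 4.6) / 8 = -1.0750%
Mean R_m = (-0.8 + 6.8 − 7.2 + 2.7 + 5.0 + 0.6 + 4.1 + 0.0) / 8 = 1.4000%
Σ(R_i − R̄_i)(R_m − R̄_m) = 115.9900  ⇒  Cov = 115.9900 / 8 = 14.4988
Σ(R_m − R̄_m)² = 132.5000  ⇒  Var(R_m) = 132.5000 / 8 = 16.5625
β = Cov / Var(R_m) = 14.4988 / 16.5625 = 0.8754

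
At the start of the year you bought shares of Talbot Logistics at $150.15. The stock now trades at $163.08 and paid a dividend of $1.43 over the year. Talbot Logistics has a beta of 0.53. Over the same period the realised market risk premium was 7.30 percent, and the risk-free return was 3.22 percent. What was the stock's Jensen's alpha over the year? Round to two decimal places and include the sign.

Realised HPR = (P1 + D1 − P0) / P0 = (163.08 + 1.43 − 150.15) / 150.15 = 14.36 / 150.15 = 9.5638%
CAPM required = R_f + β·MRP = 3.22% + 0.53 × 7.30% = 7.0890%
α = realised − required = 9.5638% − 7.0890% = +2.47%

+2.47%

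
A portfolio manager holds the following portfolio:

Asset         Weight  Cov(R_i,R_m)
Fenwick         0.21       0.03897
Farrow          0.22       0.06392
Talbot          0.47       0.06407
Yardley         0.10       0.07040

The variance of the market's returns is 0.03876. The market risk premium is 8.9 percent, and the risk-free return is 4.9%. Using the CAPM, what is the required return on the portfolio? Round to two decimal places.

β_Fenwick = 0.03897 / 0.03876 = 1.0054
β_Farrow = 0.06392 / 0.03876 = 1.6491
β_Talbot = 0.06407 / 0.03876 = 1.6530
β_Yardley = 0.07040 / 0.03876 = 1.8163
β_P = Σ w_i β_i = 0.21×1.0054 + 0.22×1.6491 + 0.47×1.6530 + 0.10×1.8163 = 1.5325
E(R_P) = R_f + β_P × MRP = 4.9% + 1.5325 × 8.9% = 18.54%

18.54%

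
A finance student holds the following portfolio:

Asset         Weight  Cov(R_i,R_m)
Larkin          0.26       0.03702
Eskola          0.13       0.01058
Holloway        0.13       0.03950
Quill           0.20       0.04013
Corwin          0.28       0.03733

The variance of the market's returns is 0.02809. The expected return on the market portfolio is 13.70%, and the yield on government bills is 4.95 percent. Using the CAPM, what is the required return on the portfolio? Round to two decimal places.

15.73%

β_Larkin = 0.03702 / 0.02809 = 1.3179
β_Eskola = 0.01058 / 0.02809 = 0.3766
β_Holloway = 0.03950 / 0.02809 = 1.4062
β_Quill = 0.04013 / 0.02809 = 1.4286
β_Corwin = 0.03733 / 0.02809 = 1.3289
β_P = Σ w_i β_i = 0.26×1.3179 + 0.13×0.3766 + 0.13×1.4062 + 0.20×1.4286 + 0.28×1.3289 = 1.2322
MRP = 13.70% − 4.95% = 8.75%
E(R_P) = R_f + β_P × MRP = 4.95% + 1.2322 × 8.75% = 15.73%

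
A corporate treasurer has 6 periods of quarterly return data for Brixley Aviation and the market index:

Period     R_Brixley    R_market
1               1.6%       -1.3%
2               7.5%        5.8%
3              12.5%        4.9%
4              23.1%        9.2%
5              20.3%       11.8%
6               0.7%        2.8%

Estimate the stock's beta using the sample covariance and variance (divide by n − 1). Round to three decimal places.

Mean R_i = (1.6 + 7.5 + 12.5 + 23.1 + 20.3 + 0.7) / 6 = 10.9500%
Mean R_m = (-1.3 + 5.8 + 4.9 + 9.2 + 11.8 + 2.8) / 6 = 5.5333%
Σ(R_i − R̄_i)(R_m − R̄_m) = 193.1500  ⇒  Cov = 193.1500 / 5 = 38.6300
Σ(R_m − R̄_m)² = 107.3533  ⇒  Var(R_m) = 107.3533 / 5 = 21.4707
β = Cov / Var(R_m) = 38.6300 / 21.4707 = 1.7992

1.799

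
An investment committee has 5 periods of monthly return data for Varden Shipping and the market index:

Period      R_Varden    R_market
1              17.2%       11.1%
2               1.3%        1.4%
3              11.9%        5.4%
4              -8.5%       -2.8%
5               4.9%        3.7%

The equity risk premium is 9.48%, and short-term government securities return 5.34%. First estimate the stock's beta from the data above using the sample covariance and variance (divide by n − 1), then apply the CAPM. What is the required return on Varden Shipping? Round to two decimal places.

23.20%

Mean R_i = (17.2 + 1.3 + 11.9 − 8.5 + 4.9) / 5 = 5.3600%
Mean R_m = (11.1 + 1.4 + 5.4 − 2.8 + 3.7) / 5 = 3.7600%
Σ(R_i − R̄_i)(R_m − R̄_m) = 198.1620  ⇒  Cov = 198.1620 / 4 = 49.5405
Σ(R_m − R̄_m)² = 105.1720  ⇒  Var(R_m) = 105.1720 / 4 = 26.2930
β = Cov / Var(R_m) = 49.5405 / 26.2930 = 1.8842
E(R) = R_f + β × MRP = 5.34% + 1.8842 × 9.48% = 23.20%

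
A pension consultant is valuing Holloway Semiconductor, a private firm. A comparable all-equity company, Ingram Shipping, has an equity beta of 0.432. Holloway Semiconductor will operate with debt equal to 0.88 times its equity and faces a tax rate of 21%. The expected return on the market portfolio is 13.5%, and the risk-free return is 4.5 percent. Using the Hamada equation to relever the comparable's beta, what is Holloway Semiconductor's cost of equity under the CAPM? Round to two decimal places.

11.09%

β_L = β_U × [1 + (1 − t)(D/E)] = 0.432 × [1 + (1 − 0.21) × 0.88]
    = 0.432 × [1 + 0.79 × 0.88] = 0.432 × 1.6952 = 0.7323
MRP = 13.5% − 4.5% = 9.00%
E(R) = R_f + β_L × MRP = 4.5% + 0.7323 × 9.0% = 11.09%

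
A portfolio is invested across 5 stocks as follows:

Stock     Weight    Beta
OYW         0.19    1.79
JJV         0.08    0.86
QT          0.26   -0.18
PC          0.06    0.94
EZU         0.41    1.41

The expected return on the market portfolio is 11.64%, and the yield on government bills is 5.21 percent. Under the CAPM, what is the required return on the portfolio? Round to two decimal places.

11.62%

β_P = Σ w_i β_i = 0.19×1.79 + 0.08×0.86 + 0.26×-0.18 + 0.06×0.94 + 0.41×1.41 = 0.9966
MRP = 11.64% − 5.21% = 6.43%
E(R_P) = R_f + β_P × MRP = 5.21% + 0.9966 × 6.43% = 11.62%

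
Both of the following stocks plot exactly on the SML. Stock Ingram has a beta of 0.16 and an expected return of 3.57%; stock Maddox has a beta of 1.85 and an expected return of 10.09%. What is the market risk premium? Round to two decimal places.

Both satisfy E(R) = R_f + β·MRP, so the slope of the SML is
MRP = (10.09% − 3.57%) / (1.85 − 0.16) = 6.52% / 1.69 = 3.8580%

3.86%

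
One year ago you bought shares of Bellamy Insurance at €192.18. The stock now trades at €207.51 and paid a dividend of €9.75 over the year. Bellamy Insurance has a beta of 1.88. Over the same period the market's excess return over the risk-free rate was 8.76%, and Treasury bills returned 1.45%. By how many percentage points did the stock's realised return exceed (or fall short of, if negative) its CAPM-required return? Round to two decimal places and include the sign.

-4.87%

Realised HPR = (P1 + D1 − P0) / P0 = (207.51 + 9.75 − 192.18) / 192.18 = 25.08 / 192.18 = 13.0503%
CAPM required = R_f + β·MRP = 1.45% + 1.88 × 8.76% = 17.9188%
α = realised − required = 13.0503% − 17.9188% = -4.87%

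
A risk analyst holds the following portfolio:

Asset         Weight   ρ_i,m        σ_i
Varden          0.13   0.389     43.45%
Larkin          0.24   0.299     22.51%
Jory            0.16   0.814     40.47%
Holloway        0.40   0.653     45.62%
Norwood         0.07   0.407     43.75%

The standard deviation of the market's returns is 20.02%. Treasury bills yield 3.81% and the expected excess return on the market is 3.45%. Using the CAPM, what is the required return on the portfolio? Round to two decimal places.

7.64%

β_Varden = 0.389 × 43.45% / 20.02% = 0.8443
β_Larkin = 0.299 × 22.51% / 20.02% = 0.3362
β_Jory = 0.814 × 40.47% / 20.02% = 1.6455
β_Holloway = 0.653 × 45.62% / 20.02% = 1.4880
β_Norwood = 0.407 × 43.75% / 20.02% = 0.8894
β_P = Σ w_i β_i = 0.13×0.8443 + 0.24×0.3362 + 0.16×1.6455 + 0.40×1.4880 + 0.07×0.8894 = 1.1112
E(R_P) = R_f + β_P × MRP = 3.81% + 1.1112 × 3.45% = 7.64%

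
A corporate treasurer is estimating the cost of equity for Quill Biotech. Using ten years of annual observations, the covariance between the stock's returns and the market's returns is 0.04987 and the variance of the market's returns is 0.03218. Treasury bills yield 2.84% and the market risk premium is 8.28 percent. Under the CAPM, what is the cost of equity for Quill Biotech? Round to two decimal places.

15.67%

β = Cov(R_i, R_m) / Var(R_m) = 0.04987 / 0.03218 = 1.5497
E(R) = R_f + β × MRP = 2.84% + 1.5497 × 8.28% = 15.67%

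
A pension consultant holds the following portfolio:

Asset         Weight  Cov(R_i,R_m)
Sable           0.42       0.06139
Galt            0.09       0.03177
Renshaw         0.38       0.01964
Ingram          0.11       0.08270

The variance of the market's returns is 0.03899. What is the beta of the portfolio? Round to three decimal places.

β_Sable = 0.06139 / 0.03899 = 1.5745
β_Galt = 0.03177 / 0.03899 = 0.8148
β_Renshaw = 0.01964 / 0.03899 = 0.5037
β_Ingram = 0.08270 / 0.03899 = 2.1211
β_P = Σ w_i β_i = 0.42×1.5745 + 0.09×0.8148 + 0.38×0.5037 + 0.11×2.1211 = 1.1593

1.159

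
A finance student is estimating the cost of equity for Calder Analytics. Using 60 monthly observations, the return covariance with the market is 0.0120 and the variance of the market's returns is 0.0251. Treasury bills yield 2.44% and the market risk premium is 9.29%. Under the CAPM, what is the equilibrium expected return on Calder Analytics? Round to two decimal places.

6.88%

β = Cov(R_i, R_m) / Var(R_m) = 0.0120 / 0.0251 = 0.4781
E(R) = R_f + β × MRP = 2.44% + 0.4781 × 9.29% = 6.88%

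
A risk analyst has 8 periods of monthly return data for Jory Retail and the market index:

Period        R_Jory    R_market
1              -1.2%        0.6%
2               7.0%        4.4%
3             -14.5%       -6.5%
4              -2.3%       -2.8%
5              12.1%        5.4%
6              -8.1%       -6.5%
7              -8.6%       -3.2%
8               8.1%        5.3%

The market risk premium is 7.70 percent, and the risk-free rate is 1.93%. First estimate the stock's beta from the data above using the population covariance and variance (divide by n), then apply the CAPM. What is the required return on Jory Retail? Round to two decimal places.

Mean R_i = (-1.2 + 7.0 − 14.5 − 2.3 + 12.1 − 8.1 − 8.6 + 8.1) / 8 = -0.9375%
Mean R_m = (0.6 + 4.4 − 6.5 − 2.8 + 5.4 − 6.5 − 3.2 + 5.3) / 8 = -0.4125%
Σ(R_i − R̄_i)(R_m − R̄_m) = 316.1163  ⇒  Cov = 316.1163 / 8 = 39.5145
Σ(R_m − R̄_m)² = 178.1888  ⇒  Var(R_m) = 178.1888 / 8 = 22.2736
β = Cov / Var(R_m) = 39.5145 / 22.2736 = 1.7741
E(R) = R_f + β × MRP = 1.93% + 1.7741 × 7.70% = 15.59%

15.59%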